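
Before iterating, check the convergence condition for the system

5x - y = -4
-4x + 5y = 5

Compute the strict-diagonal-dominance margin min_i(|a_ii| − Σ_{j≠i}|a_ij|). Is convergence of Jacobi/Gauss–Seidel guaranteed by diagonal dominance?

row 1: |5| − (1) = 4
row 2: |5| − (4) = 1
minimum over rows = 1 → strictly diagonally dominant (convergence guaranteed)

1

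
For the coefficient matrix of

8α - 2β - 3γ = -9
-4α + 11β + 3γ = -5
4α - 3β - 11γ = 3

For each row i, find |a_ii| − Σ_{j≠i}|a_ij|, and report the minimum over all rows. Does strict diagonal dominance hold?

3

row 1: |8| − (2+3) = 3
row 2: |11| − (4+3) = 4
row 3: |-11| − (4+3) = 4
minimum over rows = 3 → strictly diagonally dominant (convergence guaranteed)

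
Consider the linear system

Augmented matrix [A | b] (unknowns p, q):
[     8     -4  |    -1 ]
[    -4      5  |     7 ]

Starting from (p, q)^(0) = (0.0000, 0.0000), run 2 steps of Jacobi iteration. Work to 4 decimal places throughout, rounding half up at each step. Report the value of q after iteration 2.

Iteration 1:
  p = (-1 - (-4)·0.0000) / (8) = -0.1250
  q = (7 - (-4)·0.0000) / (5) = 1.4000
Iteration 2:
  p = (-1 - (-4)·1.4000) / (8) = 0.5750
  q = (7 - (-4)·-0.1250) / (5) = 1.3000

1.3000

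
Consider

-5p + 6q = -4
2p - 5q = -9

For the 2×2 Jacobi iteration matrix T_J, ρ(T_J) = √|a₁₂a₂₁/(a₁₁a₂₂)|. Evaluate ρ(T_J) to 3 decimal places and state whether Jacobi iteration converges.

a₁₂a₂₁/(a₁₁a₂₂) = (6)·(2) / ((-5)·(-5)) = 0.480000
ρ = √|0.480000| = √0.480000 = 0.693
ρ < 1, so Jacobi converges

0.693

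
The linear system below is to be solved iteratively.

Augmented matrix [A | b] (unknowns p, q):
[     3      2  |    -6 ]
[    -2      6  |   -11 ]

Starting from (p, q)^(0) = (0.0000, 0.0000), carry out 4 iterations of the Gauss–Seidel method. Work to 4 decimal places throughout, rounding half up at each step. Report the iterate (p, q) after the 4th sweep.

(-0.6214, -2.0405)

Iteration 1:
  p = (-6 - (2)·0.0000) / (3) = -2.0000
  q = (-11 - (-2)·-2.0000) / (6) = -2.5000
Iteration 2:
  p = (-6 - (2)·-2.5000) / (3) = -0.3333
  q = (-11 - (-2)·-0.3333) / (6) = -1.9444
Iteration 3:
  p = (-6 - (2)·-1.9444) / (3) = -0.7037
  q = (-11 - (-2)·-0.7037) / (6) = -2.0679
Iteration 4:
  p = (-6 - (2)·-2.0679) / (3) = -0.6214
  q = (-11 - (-2)·-0.6214) / (6) = -2.0405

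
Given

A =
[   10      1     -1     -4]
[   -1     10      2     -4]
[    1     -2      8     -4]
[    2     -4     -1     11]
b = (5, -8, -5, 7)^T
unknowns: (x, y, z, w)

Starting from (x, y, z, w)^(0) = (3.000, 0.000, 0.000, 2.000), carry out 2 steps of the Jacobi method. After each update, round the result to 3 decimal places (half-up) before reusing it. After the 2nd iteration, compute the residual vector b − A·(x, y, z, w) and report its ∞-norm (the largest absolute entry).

2.814

Iteration 1:
  x = (5 - (1)·0.000 - (-1)·0.000 - (-4)·2.000) / (10) = 1.300
  y = (-8 - (-1)·3.000 - (2)·0.000 - (-4)·2.000) / (10) = 0.300
  z = (-5 - (1)·3.000 - (-2)·0.000 - (-4)·2.000) / (8) = 0.000
  w = (7 - (2)·3.000 - (-4)·0.000 - (-1)·0.000) / (11) = 0.091
Iteration 2:
  x = (5 - (1)·0.300 - (-1)·0.000 - (-4)·0.091) / (10) = 0.506
  y = (-8 - (-1)·1.300 - (2)·0.000 - (-4)·0.091) / (10) = -0.634
  z = (-5 - (1)·1.300 - (-2)·0.300 - (-4)·0.091) / (8) = -0.667
  w = (7 - (2)·1.300 - (-4)·0.300 - (-1)·0.000) / (11) = 0.509
Residual b − A·x = (1.943, 2.216, 0.598, -2.814); ∞-norm = 2.814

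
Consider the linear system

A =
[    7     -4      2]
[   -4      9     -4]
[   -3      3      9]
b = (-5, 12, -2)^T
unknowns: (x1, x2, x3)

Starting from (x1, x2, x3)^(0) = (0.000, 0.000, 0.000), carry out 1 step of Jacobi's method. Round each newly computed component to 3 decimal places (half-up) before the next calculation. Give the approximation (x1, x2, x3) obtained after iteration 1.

Iteration 1:
  x1 = (-5 - (-4)·0.000 - (2)·0.000) / (7) = -0.714
  x2 = (12 - (-4)·0.000 - (-4)·0.000) / (9) = 1.333
  x3 = (-2 - (-3)·0.000 - (3)·0.000) / (9) = -0.222

(-0.714, 1.333, -0.222)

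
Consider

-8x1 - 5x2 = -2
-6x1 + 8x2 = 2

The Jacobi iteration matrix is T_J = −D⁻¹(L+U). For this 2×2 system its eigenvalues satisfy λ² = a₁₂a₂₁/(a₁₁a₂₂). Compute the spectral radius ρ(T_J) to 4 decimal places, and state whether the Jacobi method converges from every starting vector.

0.6847

a₁₂a₂₁/(a₁₁a₂₂) = (-5)·(-6) / ((-8)·(8)) = -0.468750
ρ = √|-0.468750| = √0.468750 = 0.6847
ρ < 1, so Jacobi converges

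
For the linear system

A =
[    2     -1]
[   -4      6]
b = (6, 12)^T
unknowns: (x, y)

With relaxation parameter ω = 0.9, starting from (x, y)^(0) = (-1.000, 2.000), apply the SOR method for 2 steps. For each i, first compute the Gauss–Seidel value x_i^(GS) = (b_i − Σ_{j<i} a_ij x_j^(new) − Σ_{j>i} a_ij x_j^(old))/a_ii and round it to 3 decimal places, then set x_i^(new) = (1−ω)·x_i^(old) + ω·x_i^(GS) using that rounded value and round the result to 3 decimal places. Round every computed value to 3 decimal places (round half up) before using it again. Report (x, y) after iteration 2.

(4.895, 5.147)

Iteration 1:
  x: GS value = (6 - (-1)·2.000) / (2) = 4.000;  x ← (1−ω)·-1.000 + ω·4.000 = 3.500
  y: GS value = (12 - (-4)·3.500) / (6) = 4.333;  y ← (1−ω)·2.000 + ω·4.333 = 4.100
Iteration 2:
  x: GS value = (6 - (-1)·4.100) / (2) = 5.050;  x ← (1−ω)·3.500 + ω·5.050 = 4.895
  y: GS value = (12 - (-4)·4.895) / (6) = 5.263;  y ← (1−ω)·4.100 + ω·5.263 = 5.147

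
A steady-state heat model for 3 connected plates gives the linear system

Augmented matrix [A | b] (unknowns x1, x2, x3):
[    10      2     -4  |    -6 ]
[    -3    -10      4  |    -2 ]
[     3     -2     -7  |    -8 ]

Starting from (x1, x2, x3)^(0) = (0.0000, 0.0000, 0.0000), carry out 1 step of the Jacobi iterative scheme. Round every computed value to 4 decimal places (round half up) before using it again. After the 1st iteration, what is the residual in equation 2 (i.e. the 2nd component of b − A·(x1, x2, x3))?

Iteration 1:
  x1 = (-6 - (2)·0.0000 - (-4)·0.0000) / (10) = -0.6000
  x2 = (-2 - (-3)·0.0000 - (4)·0.0000) / (-10) = 0.2000
  x3 = (-8 - (3)·0.0000 - (-2)·0.0000) / (-7) = 1.1429
Residual b − A·x = (4.1716, -6.3716, 2.2003)

-6.3716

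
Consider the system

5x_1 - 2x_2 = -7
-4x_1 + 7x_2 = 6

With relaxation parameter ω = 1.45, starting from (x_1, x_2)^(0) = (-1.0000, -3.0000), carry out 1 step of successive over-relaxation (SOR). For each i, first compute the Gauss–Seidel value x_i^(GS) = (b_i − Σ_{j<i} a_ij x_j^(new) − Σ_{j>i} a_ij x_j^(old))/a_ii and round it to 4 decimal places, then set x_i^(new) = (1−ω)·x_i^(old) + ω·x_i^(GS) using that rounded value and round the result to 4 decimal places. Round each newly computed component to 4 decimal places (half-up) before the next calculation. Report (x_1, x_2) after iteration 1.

Iteration 1:
  x_1: GS value = (-7 - (-2)·-3.0000) / (5) = -2.6000;  x_1 ← (1−ω)·-1.0000 + ω·-2.6000 = -3.3200
  x_2: GS value = (6 - (-4)·-3.3200) / (7) = -1.0400;  x_2 ← (1−ω)·-3.0000 + ω·-1.0400 = -0.1580

(-3.3200, -0.1580)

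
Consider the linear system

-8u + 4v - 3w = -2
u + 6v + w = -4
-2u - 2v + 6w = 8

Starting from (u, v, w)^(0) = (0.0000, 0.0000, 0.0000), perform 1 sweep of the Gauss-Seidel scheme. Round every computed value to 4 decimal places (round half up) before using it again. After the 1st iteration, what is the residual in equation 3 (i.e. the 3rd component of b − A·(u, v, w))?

-0.0002

Iteration 1:
  u = (-2 - (4)·0.0000 - (-3)·0.0000) / (-8) = 0.2500
  v = (-4 - (1)·0.2500 - (1)·0.0000) / (6) = -0.7083
  w = (8 - (-2)·0.2500 - (-2)·-0.7083) / (6) = 1.1806
Residual b − A·x = (6.3750, -1.1808, -0.0002)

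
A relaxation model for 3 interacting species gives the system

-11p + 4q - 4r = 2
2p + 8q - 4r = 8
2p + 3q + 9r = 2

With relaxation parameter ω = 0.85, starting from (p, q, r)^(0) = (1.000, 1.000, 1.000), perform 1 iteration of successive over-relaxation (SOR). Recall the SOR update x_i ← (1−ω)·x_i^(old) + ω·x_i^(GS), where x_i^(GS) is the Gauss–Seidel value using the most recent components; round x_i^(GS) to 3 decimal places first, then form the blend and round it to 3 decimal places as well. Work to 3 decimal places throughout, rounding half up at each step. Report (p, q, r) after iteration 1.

(-0.005, 1.426, -0.064)

Iteration 1:
  p: GS value = (2 - (4)·1.000 - (-4)·1.000) / (-11) = -0.182;  p ← (1−ω)·1.000 + ω·-0.182 = -0.005
  q: GS value = (8 - (2)·-0.005 - (-4)·1.000) / (8) = 1.501;  q ← (1−ω)·1.000 + ω·1.501 = 1.426
  r: GS value = (2 - (2)·-0.005 - (3)·1.426) / (9) = -0.252;  r ← (1−ω)·1.000 + ω·-0.252 = -0.064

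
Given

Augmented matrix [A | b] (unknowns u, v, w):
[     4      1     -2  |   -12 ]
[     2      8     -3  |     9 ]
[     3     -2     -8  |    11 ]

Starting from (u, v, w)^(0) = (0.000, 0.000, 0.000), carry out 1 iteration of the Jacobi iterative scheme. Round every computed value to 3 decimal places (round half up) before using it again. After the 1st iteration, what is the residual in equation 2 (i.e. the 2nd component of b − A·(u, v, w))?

Iteration 1:
  u = (-12 - (1)·0.000 - (-2)·0.000) / (4) = -3.000
  v = (9 - (2)·0.000 - (-3)·0.000) / (8) = 1.125
  w = (11 - (3)·0.000 - (-2)·0.000) / (-8) = -1.375
Residual b − A·x = (-3.875, 1.875, 11.250)

1.875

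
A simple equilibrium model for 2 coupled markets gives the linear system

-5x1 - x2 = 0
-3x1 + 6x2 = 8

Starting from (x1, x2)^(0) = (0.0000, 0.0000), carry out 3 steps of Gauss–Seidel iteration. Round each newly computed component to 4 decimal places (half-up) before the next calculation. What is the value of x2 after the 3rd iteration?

Iteration 1:
  x1 = (0 - (-1)·0.0000) / (-5) = 0.0000
  x2 = (8 - (-3)·0.0000) / (6) = 1.3333
Iteration 2:
  x1 = (0 - (-1)·1.3333) / (-5) = -0.2667
  x2 = (8 - (-3)·-0.2667) / (6) = 1.2000
Iteration 3:
  x1 = (0 - (-1)·1.2000) / (-5) = -0.2400
  x2 = (8 - (-3)·-0.2400) / (6) = 1.2133

1.2133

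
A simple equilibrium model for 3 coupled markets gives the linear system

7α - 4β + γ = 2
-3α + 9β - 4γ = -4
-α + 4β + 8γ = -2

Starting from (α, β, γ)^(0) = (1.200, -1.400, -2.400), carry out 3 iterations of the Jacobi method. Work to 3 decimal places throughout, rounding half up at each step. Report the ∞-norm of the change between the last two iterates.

0.546

Iteration 1:
  α = (2 - (-4)·-1.400 - (1)·-2.400) / (7) = -0.171
  β = (-4 - (-3)·1.200 - (-4)·-2.400) / (9) = -1.111
  γ = (-2 - (-1)·1.200 - (4)·-1.400) / (8) = 0.600
Iteration 2:
  α = (2 - (-4)·-1.111 - (1)·0.600) / (7) = -0.435
  β = (-4 - (-3)·-0.171 - (-4)·0.600) / (9) = -0.235
  γ = (-2 - (-1)·-0.171 - (4)·-1.111) / (8) = 0.284
Iteration 3:
  α = (2 - (-4)·-0.235 - (1)·0.284) / (7) = 0.111
  β = (-4 - (-3)·-0.435 - (-4)·0.284) / (9) = -0.463
  γ = (-2 - (-1)·-0.435 - (4)·-0.235) / (8) = -0.187
Change: (0.546, -0.228, -0.471) → max |·| = 0.546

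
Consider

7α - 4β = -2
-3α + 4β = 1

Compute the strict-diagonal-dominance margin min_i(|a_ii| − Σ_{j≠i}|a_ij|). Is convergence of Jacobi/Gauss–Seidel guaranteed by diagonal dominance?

row 1: |7| − (4) = 3
row 2: |4| − (3) = 1
minimum over rows = 1 → strictly diagonally dominant (convergence guaranteed)

1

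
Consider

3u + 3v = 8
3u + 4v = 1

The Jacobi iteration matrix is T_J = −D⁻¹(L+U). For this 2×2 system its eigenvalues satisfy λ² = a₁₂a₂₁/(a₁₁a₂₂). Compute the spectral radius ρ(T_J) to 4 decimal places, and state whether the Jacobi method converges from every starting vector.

a₁₂a₂₁/(a₁₁a₂₂) = (3)·(3) / ((3)·(4)) = 0.750000
ρ = √|0.750000| = √0.750000 = 0.8660
ρ < 1, so Jacobi converges

0.8660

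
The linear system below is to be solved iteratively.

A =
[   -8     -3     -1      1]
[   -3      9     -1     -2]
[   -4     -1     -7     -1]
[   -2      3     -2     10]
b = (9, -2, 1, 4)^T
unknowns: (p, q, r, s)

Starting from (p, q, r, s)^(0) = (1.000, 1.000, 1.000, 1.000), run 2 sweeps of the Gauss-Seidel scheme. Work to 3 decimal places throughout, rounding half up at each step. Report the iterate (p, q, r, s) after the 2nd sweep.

Iteration 1:
  p = (9 - (-3)·1.000 - (-1)·1.000 - (1)·1.000) / (-8) = -1.500
  q = (-2 - (-3)·-1.500 - (-1)·1.000 - (-2)·1.000) / (9) = -0.389
  r = (1 - (-4)·-1.500 - (-1)·-0.389 - (-1)·1.000) / (-7) = 0.627
  s = (4 - (-2)·-1.500 - (3)·-0.389 - (-2)·0.627) / (10) = 0.342
Iteration 2:
  p = (9 - (-3)·-0.389 - (-1)·0.627 - (1)·0.342) / (-8) = -1.015
  q = (-2 - (-3)·-1.015 - (-1)·0.627 - (-2)·0.342) / (9) = -0.415
  r = (1 - (-4)·-1.015 - (-1)·-0.415 - (-1)·0.342) / (-7) = 0.448
  s = (4 - (-2)·-1.015 - (3)·-0.415 - (-2)·0.448) / (10) = 0.411

(-1.015, -0.415, 0.448, 0.411)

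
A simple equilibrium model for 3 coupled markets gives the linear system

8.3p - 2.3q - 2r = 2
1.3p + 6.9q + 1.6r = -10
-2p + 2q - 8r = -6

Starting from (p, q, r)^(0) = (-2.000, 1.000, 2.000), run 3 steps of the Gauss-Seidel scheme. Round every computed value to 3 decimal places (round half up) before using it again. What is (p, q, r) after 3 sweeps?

Iteration 1:
  p = (2 - (-2.3)·1.000 - (-2)·2.000) / (8.3) = 1.000
  q = (-10 - (1.3)·1.000 - (1.6)·2.000) / (6.9) = -2.101
  r = (-6 - (-2)·1.000 - (2)·-2.101) / (-8) = -0.025
Iteration 2:
  p = (2 - (-2.3)·-2.101 - (-2)·-0.025) / (8.3) = -0.347
  q = (-10 - (1.3)·-0.347 - (1.6)·-0.025) / (6.9) = -1.378
  r = (-6 - (-2)·-0.347 - (2)·-1.378) / (-8) = 0.492
Iteration 3:
  p = (2 - (-2.3)·-1.378 - (-2)·0.492) / (8.3) = -0.022
  q = (-10 - (1.3)·-0.022 - (1.6)·0.492) / (6.9) = -1.559
  r = (-6 - (-2)·-0.022 - (2)·-1.559) / (-8) = 0.366

(-0.022, -1.559, 0.366)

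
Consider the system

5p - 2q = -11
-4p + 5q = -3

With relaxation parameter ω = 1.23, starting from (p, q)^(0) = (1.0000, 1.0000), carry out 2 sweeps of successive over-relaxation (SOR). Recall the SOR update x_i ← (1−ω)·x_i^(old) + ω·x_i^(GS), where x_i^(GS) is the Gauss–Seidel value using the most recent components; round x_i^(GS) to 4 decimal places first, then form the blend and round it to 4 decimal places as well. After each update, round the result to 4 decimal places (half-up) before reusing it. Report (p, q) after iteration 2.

(-3.8034, -3.7048)

Iteration 1:
  p: GS value = (-11 - (-2)·1.0000) / (5) = -1.8000;  p ← (1−ω)·1.0000 + ω·-1.8000 = -2.4440
  q: GS value = (-3 - (-4)·-2.4440) / (5) = -2.5552;  q ← (1−ω)·1.0000 + ω·-2.5552 = -3.3729
Iteration 2:
  p: GS value = (-11 - (-2)·-3.3729) / (5) = -3.5492;  p ← (1−ω)·-2.4440 + ω·-3.5492 = -3.8034
  q: GS value = (-3 - (-4)·-3.8034) / (5) = -3.6427;  q ← (1−ω)·-3.3729 + ω·-3.6427 = -3.7048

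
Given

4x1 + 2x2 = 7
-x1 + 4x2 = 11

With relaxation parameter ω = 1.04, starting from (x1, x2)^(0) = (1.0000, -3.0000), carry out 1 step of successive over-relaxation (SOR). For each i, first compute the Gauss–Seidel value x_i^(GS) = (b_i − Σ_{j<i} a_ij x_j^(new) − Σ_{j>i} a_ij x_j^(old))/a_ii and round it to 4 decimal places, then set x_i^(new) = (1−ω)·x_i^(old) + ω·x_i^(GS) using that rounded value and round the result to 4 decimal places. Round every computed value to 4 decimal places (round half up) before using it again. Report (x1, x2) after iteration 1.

(3.3400, 3.8484)

Iteration 1:
  x1: GS value = (7 - (2)·-3.0000) / (4) = 3.2500;  x1 ← (1−ω)·1.0000 + ω·3.2500 = 3.3400
  x2: GS value = (11 - (-1)·3.3400) / (4) = 3.5850;  x2 ← (1−ω)·-3.0000 + ω·3.5850 = 3.8484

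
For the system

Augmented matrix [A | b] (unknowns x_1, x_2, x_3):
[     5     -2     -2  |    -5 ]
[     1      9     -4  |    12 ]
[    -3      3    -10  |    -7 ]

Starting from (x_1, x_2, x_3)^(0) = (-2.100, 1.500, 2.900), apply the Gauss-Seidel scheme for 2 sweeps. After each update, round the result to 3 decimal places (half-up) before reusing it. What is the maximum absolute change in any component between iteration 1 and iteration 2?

0.713

Iteration 1:
  x_1 = (-5 - (-2)·1.500 - (-2)·2.900) / (5) = 0.760
  x_2 = (12 - (1)·0.760 - (-4)·2.900) / (9) = 2.538
  x_3 = (-7 - (-3)·0.760 - (3)·2.538) / (-10) = 1.233
Iteration 2:
  x_1 = (-5 - (-2)·2.538 - (-2)·1.233) / (5) = 0.508
  x_2 = (12 - (1)·0.508 - (-4)·1.233) / (9) = 1.825
  x_3 = (-7 - (-3)·0.508 - (3)·1.825) / (-10) = 1.095
Change: (-0.252, -0.713, -0.138) → max |·| = 0.713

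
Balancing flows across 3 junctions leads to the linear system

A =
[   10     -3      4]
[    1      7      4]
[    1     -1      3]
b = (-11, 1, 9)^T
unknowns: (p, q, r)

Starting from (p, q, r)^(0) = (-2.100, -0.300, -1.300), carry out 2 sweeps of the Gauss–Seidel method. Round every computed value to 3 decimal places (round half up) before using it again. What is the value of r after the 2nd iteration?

Iteration 1:
  p = (-11 - (-3)·-0.300 - (4)·-1.300) / (10) = -0.670
  q = (1 - (1)·-0.670 - (4)·-1.300) / (7) = 0.981
  r = (9 - (1)·-0.670 - (-1)·0.981) / (3) = 3.550
Iteration 2:
  p = (-11 - (-3)·0.981 - (4)·3.550) / (10) = -2.226
  q = (1 - (1)·-2.226 - (4)·3.550) / (7) = -1.568
  r = (9 - (1)·-2.226 - (-1)·-1.568) / (3) = 3.219

3.219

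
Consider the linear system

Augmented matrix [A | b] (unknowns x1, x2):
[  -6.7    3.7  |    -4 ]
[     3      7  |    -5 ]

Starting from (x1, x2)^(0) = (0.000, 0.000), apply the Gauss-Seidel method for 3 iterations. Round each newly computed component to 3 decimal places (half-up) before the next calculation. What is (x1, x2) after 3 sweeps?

(0.188, -0.795)

Iteration 1:
  x1 = (-4 - (3.7)·0.000) / (-6.7) = 0.597
  x2 = (-5 - (3)·0.597) / (7) = -0.970
Iteration 2:
  x1 = (-4 - (3.7)·-0.970) / (-6.7) = 0.061
  x2 = (-5 - (3)·0.061) / (7) = -0.740
Iteration 3:
  x1 = (-4 - (3.7)·-0.740) / (-6.7) = 0.188
  x2 = (-5 - (3)·0.188) / (7) = -0.795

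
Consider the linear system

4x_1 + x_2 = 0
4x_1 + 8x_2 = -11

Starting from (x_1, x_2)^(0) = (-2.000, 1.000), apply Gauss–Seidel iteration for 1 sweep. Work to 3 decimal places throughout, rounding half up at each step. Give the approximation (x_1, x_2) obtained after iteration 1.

(-0.250, -1.250)

Iteration 1:
  x_1 = (0 - (1)·1.000) / (4) = -0.250
  x_2 = (-11 - (4)·-0.250) / (8) = -1.250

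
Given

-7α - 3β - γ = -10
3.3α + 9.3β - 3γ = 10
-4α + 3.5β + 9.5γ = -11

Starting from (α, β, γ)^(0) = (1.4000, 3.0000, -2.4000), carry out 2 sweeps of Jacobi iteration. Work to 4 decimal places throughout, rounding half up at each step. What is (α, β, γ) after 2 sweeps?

(1.7515, 0.3630, -0.8813)

Iteration 1:
  α = (-10 - (-3)·3.0000 - (-1)·-2.4000) / (-7) = 0.4857
  β = (10 - (3.3)·1.4000 - (-3)·-2.4000) / (9.3) = -0.1957
  γ = (-11 - (-4)·1.4000 - (3.5)·3.0000) / (9.5) = -1.6737
Iteration 2:
  α = (-10 - (-3)·-0.1957 - (-1)·-1.6737) / (-7) = 1.7515
  β = (10 - (3.3)·0.4857 - (-3)·-1.6737) / (9.3) = 0.3630
  γ = (-11 - (-4)·0.4857 - (3.5)·-0.1957) / (9.5) = -0.8813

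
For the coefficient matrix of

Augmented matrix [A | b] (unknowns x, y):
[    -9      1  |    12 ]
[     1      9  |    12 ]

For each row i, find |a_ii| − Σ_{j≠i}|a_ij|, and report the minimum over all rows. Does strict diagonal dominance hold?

row 1: |-9| − (1) = 8
row 2: |9| − (1) = 8
minimum over rows = 8 → strictly diagonally dominant (convergence guaranteed)

8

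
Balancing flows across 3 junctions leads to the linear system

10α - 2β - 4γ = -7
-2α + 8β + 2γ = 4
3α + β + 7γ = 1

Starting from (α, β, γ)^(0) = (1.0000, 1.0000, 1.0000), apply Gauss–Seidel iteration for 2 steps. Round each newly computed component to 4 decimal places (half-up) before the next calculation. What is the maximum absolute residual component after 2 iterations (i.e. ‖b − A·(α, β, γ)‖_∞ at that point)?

0.9724

Iteration 1:
  α = (-7 - (-2)·1.0000 - (-4)·1.0000) / (10) = -0.1000
  β = (4 - (-2)·-0.1000 - (2)·1.0000) / (8) = 0.2250
  γ = (1 - (3)·-0.1000 - (1)·0.2250) / (7) = 0.1536
Iteration 2:
  α = (-7 - (-2)·0.2250 - (-4)·0.1536) / (10) = -0.5936
  β = (4 - (-2)·-0.5936 - (2)·0.1536) / (8) = 0.3132
  γ = (1 - (3)·-0.5936 - (1)·0.3132) / (7) = 0.3525
Residual b − A·x = (0.9724, -0.3978, 0.0001); ∞-norm = 0.9724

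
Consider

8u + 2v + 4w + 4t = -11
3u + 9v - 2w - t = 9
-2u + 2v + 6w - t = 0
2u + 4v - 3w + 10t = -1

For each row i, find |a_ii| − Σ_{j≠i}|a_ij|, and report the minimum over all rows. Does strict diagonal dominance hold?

-2

row 1: |8| − (2+4+4) = -2
row 2: |9| − (3+2+1) = 3
row 3: |6| − (2+2+1) = 1
row 4: |10| − (2+4+3) = 1
minimum over rows = -2 → not strictly diagonally dominant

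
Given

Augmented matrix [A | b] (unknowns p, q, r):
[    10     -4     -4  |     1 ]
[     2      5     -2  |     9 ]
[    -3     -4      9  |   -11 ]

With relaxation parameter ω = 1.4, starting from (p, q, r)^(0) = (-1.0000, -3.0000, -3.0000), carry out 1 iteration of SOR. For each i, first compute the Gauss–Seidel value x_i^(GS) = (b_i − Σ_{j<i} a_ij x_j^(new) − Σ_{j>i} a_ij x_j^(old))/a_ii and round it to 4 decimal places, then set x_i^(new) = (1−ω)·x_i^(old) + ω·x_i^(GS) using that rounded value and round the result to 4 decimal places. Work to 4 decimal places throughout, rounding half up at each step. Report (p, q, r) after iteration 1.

(-2.8200, 3.6192, 0.4248)

Iteration 1:
  p: GS value = (1 - (-4)·-3.0000 - (-4)·-3.0000) / (10) = -2.3000;  p ← (1−ω)·-1.0000 + ω·-2.3000 = -2.8200
  q: GS value = (9 - (2)·-2.8200 - (-2)·-3.0000) / (5) = 1.7280;  q ← (1−ω)·-3.0000 + ω·1.7280 = 3.6192
  r: GS value = (-11 - (-3)·-2.8200 - (-4)·3.6192) / (9) = -0.5537;  r ← (1−ω)·-3.0000 + ω·-0.5537 = 0.4248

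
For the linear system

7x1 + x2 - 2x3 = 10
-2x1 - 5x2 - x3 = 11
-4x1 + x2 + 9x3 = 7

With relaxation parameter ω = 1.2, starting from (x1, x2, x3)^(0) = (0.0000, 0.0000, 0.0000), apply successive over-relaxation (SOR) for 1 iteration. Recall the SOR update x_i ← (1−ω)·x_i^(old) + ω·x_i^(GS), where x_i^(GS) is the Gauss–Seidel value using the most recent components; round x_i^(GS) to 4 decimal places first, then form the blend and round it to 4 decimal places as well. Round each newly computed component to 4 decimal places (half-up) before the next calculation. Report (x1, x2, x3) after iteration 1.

Iteration 1:
  x1: GS value = (10 - (1)·0.0000 - (-2)·0.0000) / (7) = 1.4286;  x1 ← (1−ω)·0.0000 + ω·1.4286 = 1.7143
  x2: GS value = (11 - (-2)·1.7143 - (-1)·0.0000) / (-5) = -2.8857;  x2 ← (1−ω)·0.0000 + ω·-2.8857 = -3.4628
  x3: GS value = (7 - (-4)·1.7143 - (1)·-3.4628) / (9) = 1.9244;  x3 ← (1−ω)·0.0000 + ω·1.9244 = 2.3093

(1.7143, -3.4628, 2.3093)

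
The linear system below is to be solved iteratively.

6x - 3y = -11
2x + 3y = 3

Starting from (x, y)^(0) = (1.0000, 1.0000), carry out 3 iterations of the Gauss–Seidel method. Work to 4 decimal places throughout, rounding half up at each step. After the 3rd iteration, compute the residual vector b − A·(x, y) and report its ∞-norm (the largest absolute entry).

Iteration 1:
  x = (-11 - (-3)·1.0000) / (6) = -1.3333
  y = (3 - (2)·-1.3333) / (3) = 1.8889
Iteration 2:
  x = (-11 - (-3)·1.8889) / (6) = -0.8889
  y = (3 - (2)·-0.8889) / (3) = 1.5926
Iteration 3:
  x = (-11 - (-3)·1.5926) / (6) = -1.0370
  y = (3 - (2)·-1.0370) / (3) = 1.6913
Residual b − A·x = (0.2959, 0.0001); ∞-norm = 0.2959

0.2959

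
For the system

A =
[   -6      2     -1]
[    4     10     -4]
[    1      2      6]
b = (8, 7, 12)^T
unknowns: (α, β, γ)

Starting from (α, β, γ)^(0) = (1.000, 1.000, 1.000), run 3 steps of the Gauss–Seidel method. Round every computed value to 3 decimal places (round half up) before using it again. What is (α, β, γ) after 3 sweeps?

Iteration 1:
  α = (8 - (2)·1.000 - (-1)·1.000) / (-6) = -1.167
  β = (7 - (4)·-1.167 - (-4)·1.000) / (10) = 1.567
  γ = (12 - (1)·-1.167 - (2)·1.567) / (6) = 1.672
Iteration 2:
  α = (8 - (2)·1.567 - (-1)·1.672) / (-6) = -1.090
  β = (7 - (4)·-1.090 - (-4)·1.672) / (10) = 1.805
  γ = (12 - (1)·-1.090 - (2)·1.805) / (6) = 1.580
Iteration 3:
  α = (8 - (2)·1.805 - (-1)·1.580) / (-6) = -0.995
  β = (7 - (4)·-0.995 - (-4)·1.580) / (10) = 1.730
  γ = (12 - (1)·-0.995 - (2)·1.730) / (6) = 1.589

(-0.995, 1.730, 1.589)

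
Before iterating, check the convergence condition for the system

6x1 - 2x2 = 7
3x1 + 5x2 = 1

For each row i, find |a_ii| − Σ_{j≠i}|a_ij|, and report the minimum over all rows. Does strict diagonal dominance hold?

2

row 1: |6| − (2) = 4
row 2: |5| − (3) = 2
minimum over rows = 2 → strictly diagonally dominant (convergence guaranteed)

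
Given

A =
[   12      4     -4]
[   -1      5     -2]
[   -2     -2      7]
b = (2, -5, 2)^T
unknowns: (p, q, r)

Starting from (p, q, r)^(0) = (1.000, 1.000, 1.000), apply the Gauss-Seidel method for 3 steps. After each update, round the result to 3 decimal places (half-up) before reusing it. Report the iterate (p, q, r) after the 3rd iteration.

Iteration 1:
  p = (2 - (4)·1.000 - (-4)·1.000) / (12) = 0.167
  q = (-5 - (-1)·0.167 - (-2)·1.000) / (5) = -0.567
  r = (2 - (-2)·0.167 - (-2)·-0.567) / (7) = 0.171
Iteration 2:
  p = (2 - (4)·-0.567 - (-4)·0.171) / (12) = 0.413
  q = (-5 - (-1)·0.413 - (-2)·0.171) / (5) = -0.849
  r = (2 - (-2)·0.413 - (-2)·-0.849) / (7) = 0.161
Iteration 3:
  p = (2 - (4)·-0.849 - (-4)·0.161) / (12) = 0.503
  q = (-5 - (-1)·0.503 - (-2)·0.161) / (5) = -0.835
  r = (2 - (-2)·0.503 - (-2)·-0.835) / (7) = 0.191

(0.503, -0.835, 0.191)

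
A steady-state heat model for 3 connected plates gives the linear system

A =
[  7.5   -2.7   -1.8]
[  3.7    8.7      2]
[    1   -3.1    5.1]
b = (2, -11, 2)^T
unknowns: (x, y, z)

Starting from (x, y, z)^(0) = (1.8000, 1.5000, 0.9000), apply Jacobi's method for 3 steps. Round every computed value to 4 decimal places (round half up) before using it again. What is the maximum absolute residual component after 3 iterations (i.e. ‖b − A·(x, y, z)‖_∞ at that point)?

Iteration 1:
  x = (2 - (-2.7)·1.5000 - (-1.8)·0.9000) / (7.5) = 1.0227
  y = (-11 - (3.7)·1.8000 - (2)·0.9000) / (8.7) = -2.2368
  z = (2 - (1)·1.8000 - (-3.1)·1.5000) / (5.1) = 0.9510
Iteration 2:
  x = (2 - (-2.7)·-2.2368 - (-1.8)·0.9510) / (7.5) = -0.3103
  y = (-11 - (3.7)·1.0227 - (2)·0.9510) / (8.7) = -1.9179
  z = (2 - (1)·1.0227 - (-3.1)·-2.2368) / (5.1) = -1.1680
Iteration 3:
  x = (2 - (-2.7)·-1.9179 - (-1.8)·-1.1680) / (7.5) = -0.7041
  y = (-11 - (3.7)·-0.3103 - (2)·-1.1680) / (8.7) = -0.8639
  z = (2 - (1)·-0.3103 - (-3.1)·-1.9179) / (5.1) = -0.7128
Residual b − A·x = (3.6652, 0.5467, 3.6613); ∞-norm = 3.6652

3.6652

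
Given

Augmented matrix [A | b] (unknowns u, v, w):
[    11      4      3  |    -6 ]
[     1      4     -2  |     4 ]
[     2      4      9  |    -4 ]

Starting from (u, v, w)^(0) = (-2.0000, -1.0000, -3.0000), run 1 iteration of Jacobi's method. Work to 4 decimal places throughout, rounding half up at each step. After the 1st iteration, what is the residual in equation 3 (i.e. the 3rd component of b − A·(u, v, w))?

Iteration 1:
  u = (-6 - (4)·-1.0000 - (3)·-3.0000) / (11) = 0.6364
  v = (4 - (1)·-2.0000 - (-2)·-3.0000) / (4) = 0.0000
  w = (-4 - (2)·-2.0000 - (4)·-1.0000) / (9) = 0.4444
Residual b − A·x = (-14.3336, 4.2524, -9.2724)

-9.2724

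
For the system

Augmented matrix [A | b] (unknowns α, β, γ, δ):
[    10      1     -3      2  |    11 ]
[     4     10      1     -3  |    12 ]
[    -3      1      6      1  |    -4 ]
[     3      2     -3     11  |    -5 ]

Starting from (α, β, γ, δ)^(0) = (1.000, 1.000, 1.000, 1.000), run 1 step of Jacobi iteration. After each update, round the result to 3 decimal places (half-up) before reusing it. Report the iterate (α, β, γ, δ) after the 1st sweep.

(1.100, 1.000, -0.500, -0.636)

Iteration 1:
  α = (11 - (1)·1.000 - (-3)·1.000 - (2)·1.000) / (10) = 1.100
  β = (12 - (4)·1.000 - (1)·1.000 - (-3)·1.000) / (10) = 1.000
  γ = (-4 - (-3)·1.000 - (1)·1.000 - (1)·1.000) / (6) = -0.500
  δ = (-5 - (3)·1.000 - (2)·1.000 - (-3)·1.000) / (11) = -0.636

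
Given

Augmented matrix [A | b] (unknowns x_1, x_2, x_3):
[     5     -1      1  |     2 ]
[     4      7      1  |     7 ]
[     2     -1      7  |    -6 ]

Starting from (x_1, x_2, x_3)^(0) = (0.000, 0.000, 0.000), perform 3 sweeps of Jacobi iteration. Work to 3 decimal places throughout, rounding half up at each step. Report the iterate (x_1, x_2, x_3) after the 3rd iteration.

(0.745, 0.678, -0.950)

Iteration 1:
  x_1 = (2 - (-1)·0.000 - (1)·0.000) / (5) = 0.400
  x_2 = (7 - (4)·0.000 - (1)·0.000) / (7) = 1.000
  x_3 = (-6 - (2)·0.000 - (-1)·0.000) / (7) = -0.857
Iteration 2:
  x_1 = (2 - (-1)·1.000 - (1)·-0.857) / (5) = 0.771
  x_2 = (7 - (4)·0.400 - (1)·-0.857) / (7) = 0.894
  x_3 = (-6 - (2)·0.400 - (-1)·1.000) / (7) = -0.829
Iteration 3:
  x_1 = (2 - (-1)·0.894 - (1)·-0.829) / (5) = 0.745
  x_2 = (7 - (4)·0.771 - (1)·-0.829) / (7) = 0.678
  x_3 = (-6 - (2)·0.771 - (-1)·0.894) / (7) = -0.950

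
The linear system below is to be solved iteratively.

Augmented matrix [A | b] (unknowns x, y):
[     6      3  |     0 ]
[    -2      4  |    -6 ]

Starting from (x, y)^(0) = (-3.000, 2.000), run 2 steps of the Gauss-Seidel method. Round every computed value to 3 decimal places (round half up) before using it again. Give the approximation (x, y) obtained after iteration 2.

Iteration 1:
  x = (0 - (3)·2.000) / (6) = -1.000
  y = (-6 - (-2)·-1.000) / (4) = -2.000
Iteration 2:
  x = (0 - (3)·-2.000) / (6) = 1.000
  y = (-6 - (-2)·1.000) / (4) = -1.000

(1.000, -1.000)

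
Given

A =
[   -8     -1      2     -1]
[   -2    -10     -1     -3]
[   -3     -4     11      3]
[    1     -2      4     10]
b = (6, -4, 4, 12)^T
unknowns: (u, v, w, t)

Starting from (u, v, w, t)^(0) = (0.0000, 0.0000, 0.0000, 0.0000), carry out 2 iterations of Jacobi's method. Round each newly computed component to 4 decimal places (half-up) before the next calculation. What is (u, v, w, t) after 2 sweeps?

(-0.8591, 0.1536, -0.0227, 1.2096)

Iteration 1:
  u = (6 - (-1)·0.0000 - (2)·0.0000 - (-1)·0.0000) / (-8) = -0.7500
  v = (-4 - (-2)·0.0000 - (-1)·0.0000 - (-3)·0.0000) / (-10) = 0.4000
  w = (4 - (-3)·0.0000 - (-4)·0.0000 - (3)·0.0000) / (11) = 0.3636
  t = (12 - (1)·0.0000 - (-2)·0.0000 - (4)·0.0000) / (10) = 1.2000
Iteration 2:
  u = (6 - (-1)·0.4000 - (2)·0.3636 - (-1)·1.2000) / (-8) = -0.8591
  v = (-4 - (-2)·-0.7500 - (-1)·0.3636 - (-3)·1.2000) / (-10) = 0.1536
  w = (4 - (-3)·-0.7500 - (-4)·0.4000 - (3)·1.2000) / (11) = -0.0227
  t = (12 - (1)·-0.7500 - (-2)·0.4000 - (4)·0.3636) / (10) = 1.2096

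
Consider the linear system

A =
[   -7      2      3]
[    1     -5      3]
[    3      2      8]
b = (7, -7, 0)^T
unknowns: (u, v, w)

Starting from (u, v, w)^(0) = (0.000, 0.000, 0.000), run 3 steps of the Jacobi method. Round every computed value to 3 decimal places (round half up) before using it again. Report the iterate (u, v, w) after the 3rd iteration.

Iteration 1:
  u = (7 - (2)·0.000 - (3)·0.000) / (-7) = -1.000
  v = (-7 - (1)·0.000 - (3)·0.000) / (-5) = 1.400
  w = (0 - (3)·0.000 - (2)·0.000) / (8) = 0.000
Iteration 2:
  u = (7 - (2)·1.400 - (3)·0.000) / (-7) = -0.600
  v = (-7 - (1)·-1.000 - (3)·0.000) / (-5) = 1.200
  w = (0 - (3)·-1.000 - (2)·1.400) / (8) = 0.025
Iteration 3:
  u = (7 - (2)·1.200 - (3)·0.025) / (-7) = -0.646
  v = (-7 - (1)·-0.600 - (3)·0.025) / (-5) = 1.295
  w = (0 - (3)·-0.600 - (2)·1.200) / (8) = -0.075

(-0.646, 1.295, -0.075)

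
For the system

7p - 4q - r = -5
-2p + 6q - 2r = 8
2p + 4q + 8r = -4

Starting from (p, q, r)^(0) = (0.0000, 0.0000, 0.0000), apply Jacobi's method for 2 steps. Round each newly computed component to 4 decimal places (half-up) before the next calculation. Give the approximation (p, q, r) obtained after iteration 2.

Iteration 1:
  p = (-5 - (-4)·0.0000 - (-1)·0.0000) / (7) = -0.7143
  q = (8 - (-2)·0.0000 - (-2)·0.0000) / (6) = 1.3333
  r = (-4 - (2)·0.0000 - (4)·0.0000) / (8) = -0.5000
Iteration 2:
  p = (-5 - (-4)·1.3333 - (-1)·-0.5000) / (7) = -0.0238
  q = (8 - (-2)·-0.7143 - (-2)·-0.5000) / (6) = 0.9286
  r = (-4 - (2)·-0.7143 - (4)·1.3333) / (8) = -0.9881

(-0.0238, 0.9286, -0.9881)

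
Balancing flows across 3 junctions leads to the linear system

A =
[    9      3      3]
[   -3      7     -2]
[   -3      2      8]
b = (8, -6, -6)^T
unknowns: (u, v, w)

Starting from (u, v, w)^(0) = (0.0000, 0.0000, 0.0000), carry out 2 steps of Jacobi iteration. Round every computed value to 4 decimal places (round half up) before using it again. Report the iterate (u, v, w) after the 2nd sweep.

(1.4246, -0.6905, -0.2024)

Iteration 1:
  u = (8 - (3)·0.0000 - (3)·0.0000) / (9) = 0.8889
  v = (-6 - (-3)·0.0000 - (-2)·0.0000) / (7) = -0.8571
  w = (-6 - (-3)·0.0000 - (2)·0.0000) / (8) = -0.7500
Iteration 2:
  u = (8 - (3)·-0.8571 - (3)·-0.7500) / (9) = 1.4246
  v = (-6 - (-3)·0.8889 - (-2)·-0.7500) / (7) = -0.6905
  w = (-6 - (-3)·0.8889 - (2)·-0.8571) / (8) = -0.2024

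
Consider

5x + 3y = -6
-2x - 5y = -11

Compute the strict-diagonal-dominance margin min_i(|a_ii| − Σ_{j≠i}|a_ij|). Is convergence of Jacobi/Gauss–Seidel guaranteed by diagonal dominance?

row 1: |5| − (3) = 2
row 2: |-5| − (2) = 3
minimum over rows = 2 → strictly diagonally dominant (convergence guaranteed)

2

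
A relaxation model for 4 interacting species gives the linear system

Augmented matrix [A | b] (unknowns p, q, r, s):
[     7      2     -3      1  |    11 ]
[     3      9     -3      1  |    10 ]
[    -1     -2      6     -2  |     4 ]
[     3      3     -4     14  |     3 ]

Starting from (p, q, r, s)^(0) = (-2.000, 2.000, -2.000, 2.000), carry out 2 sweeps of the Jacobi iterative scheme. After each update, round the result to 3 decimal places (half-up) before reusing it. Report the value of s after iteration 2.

Iteration 1:
  p = (11 - (2)·2.000 - (-3)·-2.000 - (1)·2.000) / (7) = -0.143
  q = (10 - (3)·-2.000 - (-3)·-2.000 - (1)·2.000) / (9) = 0.889
  r = (4 - (-1)·-2.000 - (-2)·2.000 - (-2)·2.000) / (6) = 1.667
  s = (3 - (3)·-2.000 - (3)·2.000 - (-4)·-2.000) / (14) = -0.357
Iteration 2:
  p = (11 - (2)·0.889 - (-3)·1.667 - (1)·-0.357) / (7) = 2.083
  q = (10 - (3)·-0.143 - (-3)·1.667 - (1)·-0.357) / (9) = 1.754
  r = (4 - (-1)·-0.143 - (-2)·0.889 - (-2)·-0.357) / (6) = 0.820
  s = (3 - (3)·-0.143 - (3)·0.889 - (-4)·1.667) / (14) = 0.531

0.531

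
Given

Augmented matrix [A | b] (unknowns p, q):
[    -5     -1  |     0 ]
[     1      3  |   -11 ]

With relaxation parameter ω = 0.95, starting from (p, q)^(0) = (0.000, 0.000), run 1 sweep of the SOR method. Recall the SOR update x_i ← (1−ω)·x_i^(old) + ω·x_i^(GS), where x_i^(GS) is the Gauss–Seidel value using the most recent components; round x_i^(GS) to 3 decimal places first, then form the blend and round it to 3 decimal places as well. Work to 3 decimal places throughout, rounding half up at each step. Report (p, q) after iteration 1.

Iteration 1:
  p: GS value = (0 - (-1)·0.000) / (-5) = 0.000;  p ← (1−ω)·0.000 + ω·0.000 = 0.000
  q: GS value = (-11 - (1)·0.000) / (3) = -3.667;  q ← (1−ω)·0.000 + ω·-3.667 = -3.484

(0.000, -3.484)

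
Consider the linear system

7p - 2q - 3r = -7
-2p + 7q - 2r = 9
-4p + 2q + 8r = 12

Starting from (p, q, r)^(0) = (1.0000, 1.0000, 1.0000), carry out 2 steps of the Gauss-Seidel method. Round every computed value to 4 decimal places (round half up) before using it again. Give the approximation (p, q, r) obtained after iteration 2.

Iteration 1:
  p = (-7 - (-2)·1.0000 - (-3)·1.0000) / (7) = -0.2857
  q = (9 - (-2)·-0.2857 - (-2)·1.0000) / (7) = 1.4898
  r = (12 - (-4)·-0.2857 - (2)·1.4898) / (8) = 0.9847
Iteration 2:
  p = (-7 - (-2)·1.4898 - (-3)·0.9847) / (7) = -0.1523
  q = (9 - (-2)·-0.1523 - (-2)·0.9847) / (7) = 1.5235
  r = (12 - (-4)·-0.1523 - (2)·1.5235) / (8) = 1.0430

(-0.1523, 1.5235, 1.0430)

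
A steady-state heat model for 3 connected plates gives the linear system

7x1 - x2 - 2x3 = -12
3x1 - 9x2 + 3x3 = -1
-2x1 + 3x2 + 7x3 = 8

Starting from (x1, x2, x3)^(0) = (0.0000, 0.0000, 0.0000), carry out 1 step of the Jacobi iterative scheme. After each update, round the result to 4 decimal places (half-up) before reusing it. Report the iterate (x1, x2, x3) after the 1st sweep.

(-1.7143, 0.1111, 1.1429)

Iteration 1:
  x1 = (-12 - (-1)·0.0000 - (-2)·0.0000) / (7) = -1.7143
  x2 = (-1 - (3)·0.0000 - (3)·0.0000) / (-9) = 0.1111
  x3 = (8 - (-2)·0.0000 - (3)·0.0000) / (7) = 1.1429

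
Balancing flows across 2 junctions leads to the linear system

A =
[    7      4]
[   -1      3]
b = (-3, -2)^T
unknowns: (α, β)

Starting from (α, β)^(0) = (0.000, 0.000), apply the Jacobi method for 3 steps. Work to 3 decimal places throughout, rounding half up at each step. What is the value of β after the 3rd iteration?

Iteration 1:
  α = (-3 - (4)·0.000) / (7) = -0.429
  β = (-2 - (-1)·0.000) / (3) = -0.667
Iteration 2:
  α = (-3 - (4)·-0.667) / (7) = -0.047
  β = (-2 - (-1)·-0.429) / (3) = -0.810
Iteration 3:
  α = (-3 - (4)·-0.810) / (7) = 0.034
  β = (-2 - (-1)·-0.047) / (3) = -0.682

-0.682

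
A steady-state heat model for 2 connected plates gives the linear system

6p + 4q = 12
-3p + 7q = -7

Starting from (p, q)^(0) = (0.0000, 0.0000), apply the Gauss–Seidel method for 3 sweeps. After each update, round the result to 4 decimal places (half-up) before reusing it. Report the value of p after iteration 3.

Iteration 1:
  p = (12 - (4)·0.0000) / (6) = 2.0000
  q = (-7 - (-3)·2.0000) / (7) = -0.1429
Iteration 2:
  p = (12 - (4)·-0.1429) / (6) = 2.0953
  q = (-7 - (-3)·2.0953) / (7) = -0.1020
Iteration 3:
  p = (12 - (4)·-0.1020) / (6) = 2.0680
  q = (-7 - (-3)·2.0680) / (7) = -0.1137

2.0680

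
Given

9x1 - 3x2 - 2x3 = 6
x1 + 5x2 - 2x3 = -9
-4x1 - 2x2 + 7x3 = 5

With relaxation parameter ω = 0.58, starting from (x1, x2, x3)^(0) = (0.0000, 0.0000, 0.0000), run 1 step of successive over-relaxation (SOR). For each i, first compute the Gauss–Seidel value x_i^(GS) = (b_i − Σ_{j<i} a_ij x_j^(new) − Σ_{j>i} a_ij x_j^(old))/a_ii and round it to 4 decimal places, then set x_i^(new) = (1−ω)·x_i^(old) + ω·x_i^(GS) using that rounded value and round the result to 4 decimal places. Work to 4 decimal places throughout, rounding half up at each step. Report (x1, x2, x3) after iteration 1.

(0.3867, -1.0888, 0.3620)

Iteration 1:
  x1: GS value = (6 - (-3)·0.0000 - (-2)·0.0000) / (9) = 0.6667;  x1 ← (1−ω)·0.0000 + ω·0.6667 = 0.3867
  x2: GS value = (-9 - (1)·0.3867 - (-2)·0.0000) / (5) = -1.8773;  x2 ← (1−ω)·0.0000 + ω·-1.8773 = -1.0888
  x3: GS value = (5 - (-4)·0.3867 - (-2)·-1.0888) / (7) = 0.6242;  x3 ← (1−ω)·0.0000 + ω·0.6242 = 0.3620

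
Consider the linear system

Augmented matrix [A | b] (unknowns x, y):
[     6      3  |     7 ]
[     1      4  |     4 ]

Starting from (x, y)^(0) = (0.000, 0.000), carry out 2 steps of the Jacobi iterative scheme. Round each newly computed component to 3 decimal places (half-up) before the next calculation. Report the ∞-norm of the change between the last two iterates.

0.500

Iteration 1:
  x = (7 - (3)·0.000) / (6) = 1.167
  y = (4 - (1)·0.000) / (4) = 1.000
Iteration 2:
  x = (7 - (3)·1.000) / (6) = 0.667
  y = (4 - (1)·1.167) / (4) = 0.708
Change: (-0.500, -0.292) → max |·| = 0.500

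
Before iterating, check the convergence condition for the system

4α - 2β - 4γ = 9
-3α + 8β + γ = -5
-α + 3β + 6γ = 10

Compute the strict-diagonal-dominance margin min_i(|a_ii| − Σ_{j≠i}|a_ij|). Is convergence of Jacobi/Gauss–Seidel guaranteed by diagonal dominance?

row 1: |4| − (2+4) = -2
row 2: |8| − (3+1) = 4
row 3: |6| − (1+3) = 2
minimum over rows = -2 → not strictly diagonally dominant

-2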